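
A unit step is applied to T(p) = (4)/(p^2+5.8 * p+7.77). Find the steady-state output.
FVT: lim_{t→∞} y(t) = lim_{p→0} p*Y(p) where Y(p) = T(p)/p.
= lim_{p→0} T(p) = T(0) = num(0)/den(0) = 4/7.77 = 0.5148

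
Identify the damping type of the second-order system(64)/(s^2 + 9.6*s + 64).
Standard form: ωn²/(s²+2ζωn·s+ωn²) gives ωn=8, ζ=0.6.
Underdamped (ζ = 0.6 < 1)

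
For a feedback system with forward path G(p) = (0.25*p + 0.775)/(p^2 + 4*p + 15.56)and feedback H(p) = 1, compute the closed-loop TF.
Closed-loop T = G/(1+GH).
Numerator: G_num * H_den = 0.25*p + 0.775.
Denominator: G_den * H_den + G_num * H_num = (p^2 + 4*p + 15.56) + (0.25*p + 0.775) = p^2 + 4.25*p + 16.335.
T(p) = (0.25*p + 0.775)/(p^2 + 4.25*p + 16.335)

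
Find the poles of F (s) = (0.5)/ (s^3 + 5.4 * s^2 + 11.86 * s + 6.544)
Set denominator = 0: s^3 + 5.4*s^2 + 11.86*s + 6.544 = (s + 0.8)(s^2 + 4.6*s + 8.18) = 0 → Poles: -0.8, -2.3 + 1.7j, -2.3 - 1.7j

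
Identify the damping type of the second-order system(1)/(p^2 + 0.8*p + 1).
Standard form: ωn²/(p²+2ζωn·p+ωn²) gives ωn=1, ζ=0.4.
Underdamped (ζ = 0.4 < 1)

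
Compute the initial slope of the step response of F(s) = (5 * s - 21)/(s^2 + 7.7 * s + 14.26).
IVT: y'(0⁺) = lim_{s→∞} s²·Y(s) = lim_{s→∞} s·F(s).
deg(num) = 1, deg(den) = 2, relative degree = 1, so s·F(s) → (leading num)/(leading den) = 5/1 = 5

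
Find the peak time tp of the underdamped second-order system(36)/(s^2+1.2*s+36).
Standard form: ωn²/(s²+2ζωn·s+ωn²) → ωn = 6, ζ = 0.1.
ωd = ωn·√(1-ζ²) = 6·√(1-0.1²) = 5.97.
tp = π/ωd = π/5.97 = 0.5262 s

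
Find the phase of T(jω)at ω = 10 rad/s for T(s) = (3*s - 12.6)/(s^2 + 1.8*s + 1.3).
Substitute s = j*10: T(j10) = 0.177198 - 0.271636j.
∠T(j10) = atan2(Im, Re) = atan2(-0.271636, 0.177198) = -56.88°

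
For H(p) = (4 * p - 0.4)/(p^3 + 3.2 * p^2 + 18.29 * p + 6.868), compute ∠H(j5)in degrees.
Substitute p = j*5: H(j5) = -0.0991285 - 0.228002j.
∠H(j5) = atan2(Im, Re) = atan2(-0.228002, -0.0991285) = -113.50°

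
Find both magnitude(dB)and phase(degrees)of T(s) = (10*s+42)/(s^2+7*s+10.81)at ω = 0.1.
Substitute s = j*0.1: T(j0.1) = 3.8786 - 0.158798j.
|T| = 20*log₁₀(sqrt(Re²+Im²)) = 11.78 dB.
∠T = atan2(Im, Re) = -2.34°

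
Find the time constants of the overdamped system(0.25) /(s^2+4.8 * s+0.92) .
Overdamped: real poles at -0.2, -4.6. τ = -1/pole → τ₁ = 5, τ₂ = 0.2174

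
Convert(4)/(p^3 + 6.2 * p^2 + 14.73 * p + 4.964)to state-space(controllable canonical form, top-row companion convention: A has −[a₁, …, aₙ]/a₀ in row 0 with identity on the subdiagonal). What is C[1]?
Reachable canonical form: C = numerator coefficients (right-aligned, zero-padded to length n).
num = 4, C = [[0, 0, 4]].
C[1] = 0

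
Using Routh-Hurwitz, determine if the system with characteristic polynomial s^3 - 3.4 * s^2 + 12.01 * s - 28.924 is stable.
Routh array:
s^3: [1, 12.01]; s^2: [-3.4, -28.924]; s^1: [3.50294]; s^0: [-28.924]
First column: [1, -3.4, 3.50294, -28.924]. Sign changes = 3.
No, unstable (3 RHP root(s))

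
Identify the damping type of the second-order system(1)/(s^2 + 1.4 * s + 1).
Standard form: ωn²/(s²+2ζωn·s+ωn²) gives ωn=1, ζ=0.7.
Underdamped (ζ = 0.7 < 1)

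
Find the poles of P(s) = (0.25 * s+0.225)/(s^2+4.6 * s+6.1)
Set denominator = 0: s^2 + 4.6*s + 6.1 = 0 → Poles: -2.3 + 0.9j, -2.3 - 0.9j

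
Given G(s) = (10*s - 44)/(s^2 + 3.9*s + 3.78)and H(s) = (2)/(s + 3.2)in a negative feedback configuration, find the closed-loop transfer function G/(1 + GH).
Closed-loop T = G/(1+GH).
Numerator: G_num * H_den = 10*s^2 - 12*s - 140.8.
Denominator: G_den * H_den + G_num * H_num = (s^3 + 7.1*s^2 + 16.26*s + 12.096) + (20*s - 88) = s^3 + 7.1*s^2 + 36.26*s - 75.904.
T(s) = (10*s^2 - 12*s - 140.8)/(s^3 + 7.1*s^2 + 36.26*s - 75.904)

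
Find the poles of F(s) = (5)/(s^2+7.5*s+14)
Set denominator = 0: s^2 + 7.5*s + 14 = (s + 3.5)(s + 4) = 0 → Poles: -3.5, -4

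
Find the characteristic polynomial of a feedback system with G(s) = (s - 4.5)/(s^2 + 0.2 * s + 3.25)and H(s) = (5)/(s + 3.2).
Characteristic poly = G_den * H_den + G_num * H_num = (s^3 + 3.4*s^2 + 3.89*s + 10.4) + (5*s - 22.5) = s^3 + 3.4*s^2 + 8.89*s - 12.1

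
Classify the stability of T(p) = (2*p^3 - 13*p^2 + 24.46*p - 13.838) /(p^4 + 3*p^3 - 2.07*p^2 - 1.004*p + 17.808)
Denominator: p^4 + 3*p^3 - 2.07*p^2 - 1.004*p + 17.808 = (p + 2.8)(p + 2.4)(p^2 - 2.2*p + 2.65). Poles: -2.4, -2.8, 1.1 + 1.2j, 1.1 - 1.2j. Unstable (2 pole(s) in RHP)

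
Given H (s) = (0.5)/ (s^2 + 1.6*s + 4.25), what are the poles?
Set denominator = 0: s^2 + 1.6*s + 4.25 = 0 → Poles: -0.8 + 1.9j, -0.8 - 1.9j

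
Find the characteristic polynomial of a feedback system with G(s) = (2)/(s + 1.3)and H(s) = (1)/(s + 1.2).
Characteristic poly = G_den * H_den + G_num * H_num = (s^2 + 2.5*s + 1.56) + (2) = s^2 + 2.5*s + 3.56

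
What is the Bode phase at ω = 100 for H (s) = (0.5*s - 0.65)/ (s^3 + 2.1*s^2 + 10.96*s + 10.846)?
Substitute s = j*100: H(j100) = -5.00191e-05 - 1.70172e-06j.
∠H(j100) = atan2(Im, Re) = atan2(-1.70172e-06, -5.00191e-05) = -178.05°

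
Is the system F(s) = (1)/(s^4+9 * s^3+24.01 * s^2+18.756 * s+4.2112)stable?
Denominator: s^4 + 9*s^3 + 24.01*s^2 + 18.756*s + 4.2112 = (s + 0.4)(s + 4.7)(s + 0.7)(s + 3.2). Poles: -0.4, -0.7, -3.2, -4.7. All Re(p)<0: Yes (stable)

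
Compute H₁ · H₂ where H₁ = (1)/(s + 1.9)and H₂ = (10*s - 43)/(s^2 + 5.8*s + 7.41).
Series: H = H₁ · H₂ = (n₁·n₂)/(d₁·d₂).
Num: n₁·n₂ = 10*s - 43. Den: d₁·d₂ = s^3 + 7.7*s^2 + 18.43*s + 14.079.
H(s) = (10*s - 43)/(s^3 + 7.7*s^2 + 18.43*s + 14.079)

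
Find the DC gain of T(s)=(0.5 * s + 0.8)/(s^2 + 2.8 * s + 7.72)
DC gain = T(0) = num(0)/den(0) = 0.8/7.72 = 0.1036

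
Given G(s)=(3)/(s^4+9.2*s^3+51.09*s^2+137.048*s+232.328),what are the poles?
Set denominator = 0: s^4 + 9.2*s^3 + 51.09*s^2 + 137.048*s + 232.328 = (s^2 + 5.6*s + 18.08)(s^2 + 3.6*s + 12.85) = 0 → Poles: -1.8 + 3.1j, -1.8 - 3.1j, -2.8 + 3.2j, -2.8 - 3.2j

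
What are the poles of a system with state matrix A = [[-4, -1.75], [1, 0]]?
Eigenvalues solve det(λI - A) = 0.
Characteristic polynomial: λ^2 + 4*λ + 1.75 = 0.
Factor: (λ + 3.5)(λ + 0.5) = 0.
Roots: -0.5, -3.5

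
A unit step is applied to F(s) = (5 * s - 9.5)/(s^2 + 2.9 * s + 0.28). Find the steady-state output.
FVT: lim_{t→∞} y(t) = lim_{s→0} s*Y(s) where Y(s) = F(s)/s.
= lim_{s→0} F(s) = F(0) = num(0)/den(0) = -9.5/0.28 = -33.93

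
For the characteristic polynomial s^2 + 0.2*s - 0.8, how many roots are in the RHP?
s^2 + 0.2*s - 0.8 = (s - 0.8)(s + 1). Poles: -1, 0.8. RHP poles (Re>0): 1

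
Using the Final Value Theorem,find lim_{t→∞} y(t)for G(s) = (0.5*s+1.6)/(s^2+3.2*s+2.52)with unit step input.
FVT: lim_{t→∞} y(t) = lim_{s→0} s*Y(s) where Y(s) = G(s)/s.
= lim_{s→0} G(s) = G(0) = num(0)/den(0) = 1.6/2.52 = 0.6349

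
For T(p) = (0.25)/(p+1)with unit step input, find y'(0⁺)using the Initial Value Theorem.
IVT: y'(0⁺) = lim_{p→∞} p²·Y(p) = lim_{p→∞} p·T(p).
deg(num) = 0, deg(den) = 1, relative degree = 1, so p·T(p) → (leading num)/(leading den) = 0.25/1 = 0.25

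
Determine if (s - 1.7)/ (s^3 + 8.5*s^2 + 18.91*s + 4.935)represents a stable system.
Denominator: s^3 + 8.5*s^2 + 18.91*s + 4.935 = (s + 3.5)(s + 0.3)(s + 4.7). Poles: -0.3, -3.5, -4.7. All Re(p)<0: Yes (stable)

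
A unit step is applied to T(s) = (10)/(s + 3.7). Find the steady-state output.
FVT: lim_{t→∞} y(t) = lim_{s→0} s*Y(s) where Y(s) = T(s)/s.
= lim_{s→0} T(s) = T(0) = num(0)/den(0) = 10/3.7 = 2.703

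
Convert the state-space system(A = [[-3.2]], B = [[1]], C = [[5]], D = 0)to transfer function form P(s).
P(s) = C(sI - A)⁻¹B + D.
Characteristic polynomial det(sI - A) = s + 3.2.
Numerator from C·adj(sI-A)·B + D·det(sI-A) = 5.
P(s) = (5)/(s + 3.2)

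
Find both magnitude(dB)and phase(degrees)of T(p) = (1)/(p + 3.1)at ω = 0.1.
Substitute p = j*0.1: T(j0.1) = 0.322245 - 0.010395j.
|T| = 20*log₁₀(sqrt(Re²+Im²)) = -9.83 dB.
∠T = atan2(Im, Re) = -1.85°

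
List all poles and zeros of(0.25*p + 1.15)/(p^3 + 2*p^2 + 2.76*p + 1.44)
Set denominator = 0: p^3 + 2*p^2 + 2.76*p + 1.44 = (p + 0.8)(p^2 + 1.2*p + 1.8) = 0 → Poles: -0.6 + 1.2j, -0.6 - 1.2j, -0.8
Set numerator = 0: 0.25*p + 1.15 = 0 → Zeros: -4.6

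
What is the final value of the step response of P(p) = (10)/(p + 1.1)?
FVT: lim_{t→∞} y(t) = lim_{p→0} p*Y(p) where Y(p) = P(p)/p.
= lim_{p→0} P(p) = P(0) = num(0)/den(0) = 10/1.1 = 9.091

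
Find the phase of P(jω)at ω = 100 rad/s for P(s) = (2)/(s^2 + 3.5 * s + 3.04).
Substitute s = j*100: P(j100) = -0.000199816 - 6.99568e-06j.
∠P(j100) = atan2(Im, Re) = atan2(-6.99568e-06, -0.000199816) = -177.99°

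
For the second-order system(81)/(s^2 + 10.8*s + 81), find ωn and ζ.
Standard form: ωn²/(s²+2ζωn·s+ωn²).
const=81=ωn² → ωn=9, s coeff=10.8=2ζωn → ζ=0.6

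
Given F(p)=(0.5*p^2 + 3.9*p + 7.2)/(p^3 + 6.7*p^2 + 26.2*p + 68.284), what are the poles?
Set denominator = 0: p^3 + 6.7*p^2 + 26.2*p + 68.284 = (p + 4.3)(p^2 + 2.4*p + 15.88) = 0 → Poles: -1.2 + 3.8j, -1.2 - 3.8j, -4.3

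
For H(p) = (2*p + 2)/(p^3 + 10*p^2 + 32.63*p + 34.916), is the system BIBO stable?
Denominator: p^3 + 10*p^2 + 32.63*p + 34.916 = (p + 4.3)(p + 2.9)(p + 2.8). Poles: -2.8, -2.9, -4.3. All Re(p)<0: Yes (stable)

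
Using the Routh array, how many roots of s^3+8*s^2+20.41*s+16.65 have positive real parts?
Routh array:
s^3: [1, 20.41]; s^2: [8, 16.65]; s^1: [18.32875]; s^0: [16.65]
First column: [1, 8, 18.32875, 16.65]. Sign changes = RHP roots = 0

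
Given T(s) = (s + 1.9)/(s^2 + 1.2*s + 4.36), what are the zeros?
Set numerator = 0: s + 1.9 = 0 → Zeros: -1.9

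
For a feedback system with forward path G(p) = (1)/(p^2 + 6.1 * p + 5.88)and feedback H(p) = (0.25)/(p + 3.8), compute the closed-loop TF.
Closed-loop T = G/(1+GH).
Numerator: G_num * H_den = p + 3.8.
Denominator: G_den * H_den + G_num * H_num = (p^3 + 9.9*p^2 + 29.06*p + 22.344) + (0.25) = p^3 + 9.9*p^2 + 29.06*p + 22.594.
T(p) = (p + 3.8)/(p^3 + 9.9*p^2 + 29.06*p + 22.594)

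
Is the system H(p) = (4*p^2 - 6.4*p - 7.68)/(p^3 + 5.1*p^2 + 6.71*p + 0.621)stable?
Denominator: p^3 + 5.1*p^2 + 6.71*p + 0.621 = (p + 0.1)(p + 2.3)(p + 2.7). Poles: -0.1, -2.3, -2.7. All Re(p)<0: Yes (stable)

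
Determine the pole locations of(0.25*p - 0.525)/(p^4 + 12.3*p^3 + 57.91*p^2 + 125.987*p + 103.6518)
Set denominator = 0: p^4 + 12.3*p^3 + 57.91*p^2 + 125.987*p + 103.6518 = (p + 4.6)(p + 2.1)(p^2 + 5.6*p + 10.73) = 0 → Poles: -2.1, -2.8 + 1.7j, -2.8 - 1.7j, -4.6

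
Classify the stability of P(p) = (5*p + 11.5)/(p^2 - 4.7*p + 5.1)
Denominator: p^2 - 4.7*p + 5.1 = (p - 3)(p - 1.7). Poles: 1.7, 3. Unstable (2 pole(s) in RHP)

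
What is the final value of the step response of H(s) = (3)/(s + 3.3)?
FVT: lim_{t→∞} y(t) = lim_{s→0} s*Y(s) where Y(s) = H(s)/s.
= lim_{s→0} H(s) = H(0) = num(0)/den(0) = 3/3.3 = 0.9091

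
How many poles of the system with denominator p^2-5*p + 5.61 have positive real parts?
p^2 - 5*p + 5.61 = (p - 3.3)(p - 1.7). Poles: 1.7, 3.3. RHP poles (Re>0): 2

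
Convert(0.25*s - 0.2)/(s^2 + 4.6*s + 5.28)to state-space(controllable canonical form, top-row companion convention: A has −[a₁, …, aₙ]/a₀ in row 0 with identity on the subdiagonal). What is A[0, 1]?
Reachable canonical form for den = s^2 + 4.6*s + 5.28: top row of A = -[a₁,a₂,...,aₙ]/a₀, ones on the subdiagonal, zeros elsewhere.
A = [[-4.6, -5.28], [1, 0]].
A[0,1] = -5.28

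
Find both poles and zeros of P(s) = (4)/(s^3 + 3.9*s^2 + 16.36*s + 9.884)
Set denominator = 0: s^3 + 3.9*s^2 + 16.36*s + 9.884 = (s + 0.7)(s^2 + 3.2*s + 14.12) = 0 → Poles: -0.7, -1.6 + 3.4j, -1.6 - 3.4j
Numerator is a nonzero constant (4) → Zeros: none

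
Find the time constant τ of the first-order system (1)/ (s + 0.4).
First-order system: τ = -1/pole. Pole = -0.4. τ = -1/(-0.4) = 2.5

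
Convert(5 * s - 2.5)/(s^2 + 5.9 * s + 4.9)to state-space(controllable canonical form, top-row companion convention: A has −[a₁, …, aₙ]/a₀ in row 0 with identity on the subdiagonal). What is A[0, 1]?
Reachable canonical form for den = s^2 + 5.9*s + 4.9: top row of A = -[a₁,a₂,...,aₙ]/a₀, ones on the subdiagonal, zeros elsewhere.
A = [[-5.9, -4.9], [1, 0]].
A[0,1] = -4.9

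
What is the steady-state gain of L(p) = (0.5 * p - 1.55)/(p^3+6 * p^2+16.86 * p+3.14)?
DC gain = L(0) = num(0)/den(0) = -1.55/3.14 = -0.4936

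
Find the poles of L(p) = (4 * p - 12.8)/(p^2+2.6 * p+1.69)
Set denominator = 0: p^2 + 2.6*p + 1.69 = (p + 1.3)(p + 1.3) = 0 → Poles: -1.3, -1.3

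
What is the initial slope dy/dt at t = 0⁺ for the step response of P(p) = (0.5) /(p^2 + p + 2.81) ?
IVT: y'(0⁺) = lim_{p→∞} p²·Y(p) = lim_{p→∞} p·P(p).
deg(num) = 0, deg(den) = 2, relative degree = 2 ≥ 2, so p·P(p) → 0. Initial slope = 0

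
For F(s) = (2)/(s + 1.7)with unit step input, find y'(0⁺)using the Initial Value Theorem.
IVT: y'(0⁺) = lim_{s→∞} s²·Y(s) = lim_{s→∞} s·F(s).
deg(num) = 0, deg(den) = 1, relative degree = 1, so s·F(s) → (leading num)/(leading den) = 2/1 = 2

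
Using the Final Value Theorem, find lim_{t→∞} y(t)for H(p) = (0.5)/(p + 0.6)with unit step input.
FVT: lim_{t→∞} y(t) = lim_{p→0} p*Y(p) where Y(p) = H(p)/p.
= lim_{p→0} H(p) = H(0) = num(0)/den(0) = 0.5/0.6 = 0.8333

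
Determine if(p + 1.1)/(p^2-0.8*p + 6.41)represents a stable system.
Denominator: p^2 - 0.8*p + 6.41. Poles: 0.4 + 2.5j, 0.4 - 2.5j. All Re(p)<0: No (unstable)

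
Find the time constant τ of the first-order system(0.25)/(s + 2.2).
First-order system: τ = -1/pole. Pole = -2.2. τ = -1/(-2.2) = 0.4545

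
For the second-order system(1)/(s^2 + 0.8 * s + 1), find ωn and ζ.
Standard form: ωn²/(s²+2ζωn·s+ωn²).
const=1=ωn² → ωn=1, s coeff=0.8=2ζωn → ζ=0.4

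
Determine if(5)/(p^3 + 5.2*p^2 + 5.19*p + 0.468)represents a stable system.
Denominator: p^3 + 5.2*p^2 + 5.19*p + 0.468 = (p + 3.9)(p + 1.2)(p + 0.1). Poles: -0.1, -1.2, -3.9. All Re(p)<0: Yes (stable)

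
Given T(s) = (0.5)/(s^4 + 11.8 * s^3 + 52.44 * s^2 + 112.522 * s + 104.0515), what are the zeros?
Numerator is a nonzero constant (0.5) → Zeros: none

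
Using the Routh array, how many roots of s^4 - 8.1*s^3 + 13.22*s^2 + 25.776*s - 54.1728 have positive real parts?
Routh array:
s^4: [1, 13.22, -54.1728]; s^3: [-8.1, 25.776]; s^2: [16.4022, -54.1728]; s^1: [-0.976453]; s^0: [-54.1728]
First column: [1, -8.1, 16.4022, -0.976453, -54.1728]. Sign changes = RHP roots = 3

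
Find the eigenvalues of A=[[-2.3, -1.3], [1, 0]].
Eigenvalues solve det(λI - A) = 0.
Characteristic polynomial: λ^2 + 2.3*λ + 1.3 = 0.
Factor: (λ + 1)(λ + 1.3) = 0.
Roots: -1, -1.3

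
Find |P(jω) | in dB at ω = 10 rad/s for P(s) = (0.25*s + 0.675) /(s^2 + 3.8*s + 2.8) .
Substitute s = j*10: P(j10) = 0.00269835 - 0.0246653j.
|P(j10)| = sqrt(Re² + Im²) = 0.02481.
20*log₁₀(0.02481) = -32.11 dB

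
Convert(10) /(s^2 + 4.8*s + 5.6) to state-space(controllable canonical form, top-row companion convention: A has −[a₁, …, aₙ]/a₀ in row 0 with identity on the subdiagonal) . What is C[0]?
Reachable canonical form: C = numerator coefficients (right-aligned, zero-padded to length n).
num = 10, C = [[0, 10]].
C[0] = 0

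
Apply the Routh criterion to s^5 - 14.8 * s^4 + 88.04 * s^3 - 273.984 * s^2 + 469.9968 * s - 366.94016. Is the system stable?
Routh array:
s^5: [1, 88.04, 469.9968]; s^4: [-14.8, -273.984, -366.94016]; s^3: [69.5276, 445.204]; s^2: [-179.216, -366.94016]; s^1: [302.847]; s^0: [-366.94016]
First column: [1, -14.8, 69.5276, -179.216, 302.847, -366.94016]. Sign changes = 5.
No, unstable (5 RHP root(s))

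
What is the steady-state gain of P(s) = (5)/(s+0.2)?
DC gain = P(0) = num(0)/den(0) = 5/0.2 = 25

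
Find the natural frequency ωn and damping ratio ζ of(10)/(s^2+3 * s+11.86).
Underdamped: complex pole -1.5 + 3.1j. ωn = |pole| = 3.444, ζ = -Re(pole)/ωn = 0.4356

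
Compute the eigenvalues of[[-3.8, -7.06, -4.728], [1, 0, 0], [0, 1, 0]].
Eigenvalues solve det(λI - A) = 0.
Characteristic polynomial: λ^3 + 3.8*λ^2 + 7.06*λ + 4.728 = 0.
Factor: (λ + 1.2)(λ^2 + 2.6*λ + 3.94) = 0.
Roots: -1.2, -1.3 + 1.5j, -1.3 - 1.5j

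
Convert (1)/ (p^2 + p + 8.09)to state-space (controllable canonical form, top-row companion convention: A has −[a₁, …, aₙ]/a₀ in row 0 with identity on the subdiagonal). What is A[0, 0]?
Reachable canonical form for den = p^2 + p + 8.09: top row of A = -[a₁,a₂,...,aₙ]/a₀, ones on the subdiagonal, zeros elsewhere.
A = [[-1, -8.09], [1, 0]].
A[0,0] = -1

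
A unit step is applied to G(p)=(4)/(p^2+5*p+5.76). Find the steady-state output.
FVT: lim_{t→∞} y(t) = lim_{p→0} p*Y(p) where Y(p) = G(p)/p.
= lim_{p→0} G(p) = G(0) = num(0)/den(0) = 4/5.76 = 0.6944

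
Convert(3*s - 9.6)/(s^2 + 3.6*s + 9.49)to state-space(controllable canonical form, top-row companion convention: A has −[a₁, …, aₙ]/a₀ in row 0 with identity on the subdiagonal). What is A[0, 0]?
Reachable canonical form for den = s^2 + 3.6*s + 9.49: top row of A = -[a₁,a₂,...,aₙ]/a₀, ones on the subdiagonal, zeros elsewhere.
A = [[-3.6, -9.49], [1, 0]].
A[0,0] = -3.6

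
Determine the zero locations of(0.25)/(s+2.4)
Numerator is a nonzero constant (0.25) → Zeros: none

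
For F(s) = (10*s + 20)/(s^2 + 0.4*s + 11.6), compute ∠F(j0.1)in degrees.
Substitute s = j*0.1: F(j0.1) = 1.7259 + 0.0803248j.
∠F(j0.1) = atan2(Im, Re) = atan2(0.0803248, 1.7259) = 2.66°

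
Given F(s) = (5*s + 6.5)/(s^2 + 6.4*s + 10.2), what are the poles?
Set denominator = 0: s^2 + 6.4*s + 10.2 = (s + 3.4)(s + 3) = 0 → Poles: -3, -3.4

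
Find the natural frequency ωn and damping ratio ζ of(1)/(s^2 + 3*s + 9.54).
Underdamped: complex pole -1.5 + 2.7j. ωn = |pole| = 3.089, ζ = -Re(pole)/ωn = 0.4856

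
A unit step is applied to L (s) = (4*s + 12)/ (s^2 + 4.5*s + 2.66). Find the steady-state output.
FVT: lim_{t→∞} y(t) = lim_{s→0} s*Y(s) where Y(s) = L(s)/s.
= lim_{s→0} L(s) = L(0) = num(0)/den(0) = 12/2.66 = 4.511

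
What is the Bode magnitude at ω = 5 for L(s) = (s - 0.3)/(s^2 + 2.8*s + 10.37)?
Substitute s = j*5: L(j5) = 0.18142 - 0.168156j.
|L(j5)| = sqrt(Re² + Im²) = 0.2474.
20*log₁₀(0.2474) = -12.13 dB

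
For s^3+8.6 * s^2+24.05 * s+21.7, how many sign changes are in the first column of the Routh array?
Routh array:
s^3: [1, 24.05]; s^2: [8.6, 21.7]; s^1: [21.5267]; s^0: [21.7]
First column: [1, 8.6, 21.5267, 21.7]. Sign changes = 0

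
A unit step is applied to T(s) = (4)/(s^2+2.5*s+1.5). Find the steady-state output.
FVT: lim_{t→∞} y(t) = lim_{s→0} s*Y(s) where Y(s) = T(s)/s.
= lim_{s→0} T(s) = T(0) = num(0)/den(0) = 4/1.5 = 2.667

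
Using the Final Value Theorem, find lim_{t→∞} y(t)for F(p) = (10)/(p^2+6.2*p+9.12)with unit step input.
FVT: lim_{t→∞} y(t) = lim_{p→0} p*Y(p) where Y(p) = F(p)/p.
= lim_{p→0} F(p) = F(0) = num(0)/den(0) = 10/9.12 = 1.096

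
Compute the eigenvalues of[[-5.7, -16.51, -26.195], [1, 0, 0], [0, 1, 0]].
Eigenvalues solve det(λI - A) = 0.
Characteristic polynomial: λ^3 + 5.7*λ^2 + 16.51*λ + 26.195 = 0.
Factor: (λ + 3.1)(λ^2 + 2.6*λ + 8.45) = 0.
Roots: -1.3 + 2.6j, -1.3 - 2.6j, -3.1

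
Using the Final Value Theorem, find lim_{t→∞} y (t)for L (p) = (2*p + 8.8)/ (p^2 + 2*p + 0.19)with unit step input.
FVT: lim_{t→∞} y(t) = lim_{p→0} p*Y(p) where Y(p) = L(p)/p.
= lim_{p→0} L(p) = L(0) = num(0)/den(0) = 8.8/0.19 = 46.32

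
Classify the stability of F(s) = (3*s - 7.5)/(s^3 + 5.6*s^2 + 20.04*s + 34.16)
Denominator: s^3 + 5.6*s^2 + 20.04*s + 34.16 = (s + 2.8)(s^2 + 2.8*s + 12.2). Poles: -1.4 + 3.2j, -1.4 - 3.2j, -2.8. Stable (all poles in LHP)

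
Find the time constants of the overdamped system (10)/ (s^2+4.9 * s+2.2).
Overdamped: real poles at -4.4, -0.5. τ = -1/pole → τ₁ = 0.2273, τ₂ = 2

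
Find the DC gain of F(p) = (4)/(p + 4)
DC gain = F(0) = num(0)/den(0) = 4/4 = 1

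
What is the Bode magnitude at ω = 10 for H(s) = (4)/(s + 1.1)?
Substitute s = j*10: H(j10) = 0.043474 - 0.395218j.
|H(j10)| = sqrt(Re² + Im²) = 0.3976.
20*log₁₀(0.3976) = -8.01 dB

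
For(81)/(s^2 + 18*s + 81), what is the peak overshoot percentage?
Standard form: ωn²/(s²+2ζωn·s+ωn²) → ωn = 9, ζ = 1.
ζ ≥ 1, so the response is non-oscillatory: peak overshoot = 0%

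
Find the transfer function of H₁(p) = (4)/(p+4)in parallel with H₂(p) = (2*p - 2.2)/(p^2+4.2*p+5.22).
Parallel: H = H₁ + H₂ = (n₁·d₂ + n₂·d₁)/(d₁·d₂).
n₁·d₂ = 4*p^2 + 16.8*p + 20.88. n₂·d₁ = 2*p^2 + 5.8*p - 8.8. Sum = 6*p^2 + 22.6*p + 12.08. d₁·d₂ = p^3 + 8.2*p^2 + 22.02*p + 20.88.
H(p) = (6*p^2 + 22.6*p + 12.08)/(p^3 + 8.2*p^2 + 22.02*p + 20.88)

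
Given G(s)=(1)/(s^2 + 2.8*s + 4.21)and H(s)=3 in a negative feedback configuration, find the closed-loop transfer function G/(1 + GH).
Closed-loop T = G/(1+GH).
Numerator: G_num * H_den = 1.
Denominator: G_den * H_den + G_num * H_num = (s^2 + 2.8*s + 4.21) + (3) = s^2 + 2.8*s + 7.21.
T(s) = (1)/(s^2 + 2.8*s + 7.21)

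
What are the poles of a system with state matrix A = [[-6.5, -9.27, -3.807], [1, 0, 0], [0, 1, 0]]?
Eigenvalues solve det(λI - A) = 0.
Characteristic polynomial: λ^3 + 6.5*λ^2 + 9.27*λ + 3.807 = 0.
Factor: (λ + 0.9)(λ + 0.9)(λ + 4.7) = 0.
Roots: -0.9, -0.9, -4.7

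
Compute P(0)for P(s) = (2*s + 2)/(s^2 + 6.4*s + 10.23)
DC gain = P(0) = num(0)/den(0) = 2/10.23 = 0.1955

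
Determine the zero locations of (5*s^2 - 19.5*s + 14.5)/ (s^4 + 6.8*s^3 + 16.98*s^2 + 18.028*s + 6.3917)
Set numerator = 0: 5*s^2 - 19.5*s + 14.5 = 5*(s - 1)(s - 2.9) = 0 → Zeros: 1, 2.9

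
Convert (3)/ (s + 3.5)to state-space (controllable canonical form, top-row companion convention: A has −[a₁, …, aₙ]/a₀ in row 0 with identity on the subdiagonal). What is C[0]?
Reachable canonical form: C = numerator coefficients (right-aligned, zero-padded to length n).
num = 3, C = [[3]].
C[0] = 3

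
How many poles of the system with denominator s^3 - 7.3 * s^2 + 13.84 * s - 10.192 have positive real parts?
s^3 - 7.3*s^2 + 13.84*s - 10.192 = (s - 4.9)(s^2 - 2.4*s + 2.08). Poles: 1.2 + 0.8j, 1.2 - 0.8j, 4.9. RHP poles (Re>0): 3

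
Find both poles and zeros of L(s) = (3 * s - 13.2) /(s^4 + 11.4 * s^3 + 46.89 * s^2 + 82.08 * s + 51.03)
Set denominator = 0: s^4 + 11.4*s^3 + 46.89*s^2 + 82.08*s + 51.03 = (s + 1.5)(s + 2.7)(s + 3)(s + 4.2) = 0 → Poles: -1.5, -2.7, -3, -4.2
Set numerator = 0: 3*s - 13.2 = 0 → Zeros: 4.4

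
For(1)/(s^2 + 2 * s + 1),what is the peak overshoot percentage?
Standard form: ωn²/(s²+2ζωn·s+ωn²) → ωn = 1, ζ = 1.
ζ ≥ 1, so the response is non-oscillatory: peak overshoot = 0%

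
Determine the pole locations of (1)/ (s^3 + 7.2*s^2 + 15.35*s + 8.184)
Set denominator = 0: s^3 + 7.2*s^2 + 15.35*s + 8.184 = (s + 3.3)(s + 0.8)(s + 3.1) = 0 → Poles: -0.8, -3.1, -3.3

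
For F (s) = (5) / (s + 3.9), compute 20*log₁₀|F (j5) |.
Substitute s = j*5: F(j5) = 0.484954 - 0.621736j.
|F(j5)| = sqrt(Re² + Im²) = 0.7885.
20*log₁₀(0.7885) = -2.06 dB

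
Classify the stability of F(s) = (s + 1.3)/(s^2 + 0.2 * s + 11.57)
Denominator: s^2 + 0.2*s + 11.57. Poles: -0.1 + 3.4j, -0.1 - 3.4j. Stable (all poles in LHP)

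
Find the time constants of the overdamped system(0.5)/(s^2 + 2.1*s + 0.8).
Overdamped: real poles at -1.6, -0.5. τ = -1/pole → τ₁ = 0.625, τ₂ = 2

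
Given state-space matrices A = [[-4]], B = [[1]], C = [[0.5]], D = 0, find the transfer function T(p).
T(p) = C(pI - A)⁻¹B + D.
Characteristic polynomial det(pI - A) = p + 4.
Numerator from C·adj(pI-A)·B + D·det(pI-A) = 0.5.
T(p) = (0.5)/(p + 4)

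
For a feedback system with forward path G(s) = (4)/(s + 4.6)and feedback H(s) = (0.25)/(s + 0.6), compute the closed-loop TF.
Closed-loop T = G/(1+GH).
Numerator: G_num * H_den = 4*s + 2.4.
Denominator: G_den * H_den + G_num * H_num = (s^2 + 5.2*s + 2.76) + (1) = s^2 + 5.2*s + 3.76.
T(s) = (4*s + 2.4)/(s^2 + 5.2*s + 3.76)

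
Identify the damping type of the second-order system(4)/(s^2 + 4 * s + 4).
Standard form: ωn²/(s²+2ζωn·s+ωn²) gives ωn=2, ζ=1.
Critically damped (ζ = 1)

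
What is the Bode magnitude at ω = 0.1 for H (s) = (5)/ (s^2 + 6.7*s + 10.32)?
Substitute s = j*0.1: H(j0.1) = 0.482927 - 0.0313832j.
|H(j0.1)| = sqrt(Re² + Im²) = 0.4839.
20*log₁₀(0.4839) = -6.30 dB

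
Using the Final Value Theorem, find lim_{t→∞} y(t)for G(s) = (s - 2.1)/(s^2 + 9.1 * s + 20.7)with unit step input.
FVT: lim_{t→∞} y(t) = lim_{s→0} s*Y(s) where Y(s) = G(s)/s.
= lim_{s→0} G(s) = G(0) = num(0)/den(0) = -2.1/20.7 = -0.1014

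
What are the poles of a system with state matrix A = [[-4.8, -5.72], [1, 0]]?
Eigenvalues solve det(λI - A) = 0.
Characteristic polynomial: λ^2 + 4.8*λ + 5.72 = 0.
Factor: (λ + 2.2)(λ + 2.6) = 0.
Roots: -2.2, -2.6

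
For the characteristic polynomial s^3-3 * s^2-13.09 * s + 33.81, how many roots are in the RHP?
s^3 - 3*s^2 - 13.09*s + 33.81 = (s - 4.2)(s + 3.5)(s - 2.3). Poles: -3.5, 2.3, 4.2. RHP poles (Re>0): 2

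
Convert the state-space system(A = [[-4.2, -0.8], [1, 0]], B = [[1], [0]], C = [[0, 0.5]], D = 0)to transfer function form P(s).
P(s) = C(sI - A)⁻¹B + D.
Characteristic polynomial det(sI - A) = s^2 + 4.2*s + 0.8.
Numerator from C·adj(sI-A)·B + D·det(sI-A) = 0.5.
P(s) = (0.5)/(s^2 + 4.2*s + 0.8)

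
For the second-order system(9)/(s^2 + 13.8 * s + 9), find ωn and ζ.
Standard form: ωn²/(s²+2ζωn·s+ωn²).
const=9=ωn² → ωn=3, s coeff=13.8=2ζωn → ζ=2.3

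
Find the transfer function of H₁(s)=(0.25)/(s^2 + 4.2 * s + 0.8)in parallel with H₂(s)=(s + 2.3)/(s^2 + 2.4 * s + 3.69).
Parallel: H = H₁ + H₂ = (n₁·d₂ + n₂·d₁)/(d₁·d₂).
n₁·d₂ = 0.25*s^2 + 0.6*s + 0.9225. n₂·d₁ = s^3 + 6.5*s^2 + 10.46*s + 1.84. Sum = s^3 + 6.75*s^2 + 11.06*s + 2.7625. d₁·d₂ = s^4 + 6.6*s^3 + 14.57*s^2 + 17.418*s + 2.952.
H(s) = (s^3 + 6.75*s^2 + 11.06*s + 2.7625)/(s^4 + 6.6*s^3 + 14.57*s^2 + 17.418*s + 2.952)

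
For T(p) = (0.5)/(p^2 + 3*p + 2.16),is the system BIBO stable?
Denominator: p^2 + 3*p + 2.16 = (p + 1.8)(p + 1.2). Poles: -1.2, -1.8. All Re(p)<0: Yes (stable)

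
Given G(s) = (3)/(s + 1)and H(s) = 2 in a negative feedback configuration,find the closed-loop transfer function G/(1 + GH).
Closed-loop T = G/(1+GH).
Numerator: G_num * H_den = 3.
Denominator: G_den * H_den + G_num * H_num = (s + 1) + (6) = s + 7.
T(s) = (3)/(s + 7)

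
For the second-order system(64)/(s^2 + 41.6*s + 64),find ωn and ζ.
Standard form: ωn²/(s²+2ζωn·s+ωn²).
const=64=ωn² → ωn=8, s coeff=41.6=2ζωn → ζ=2.6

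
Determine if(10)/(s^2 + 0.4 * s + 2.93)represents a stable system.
Denominator: s^2 + 0.4*s + 2.93. Poles: -0.2 + 1.7j, -0.2 - 1.7j. All Re(p)<0: Yes (stable)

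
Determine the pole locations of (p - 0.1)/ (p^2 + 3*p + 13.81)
Set denominator = 0: p^2 + 3*p + 13.81 = 0 → Poles: -1.5 + 3.4j, -1.5 - 3.4j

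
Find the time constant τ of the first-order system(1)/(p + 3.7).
First-order system: τ = -1/pole. Pole = -3.7. τ = -1/(-3.7) = 0.2703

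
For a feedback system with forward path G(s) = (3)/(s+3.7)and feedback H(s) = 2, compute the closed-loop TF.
Closed-loop T = G/(1+GH).
Numerator: G_num * H_den = 3.
Denominator: G_den * H_den + G_num * H_num = (s + 3.7) + (6) = s + 9.7.
T(s) = (3)/(s + 9.7)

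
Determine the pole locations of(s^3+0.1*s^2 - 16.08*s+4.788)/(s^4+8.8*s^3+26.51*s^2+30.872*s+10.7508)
Set denominator = 0: s^4 + 8.8*s^3 + 26.51*s^2 + 30.872*s + 10.7508 = (s + 3.1)(s + 0.6)(s + 3.4)(s + 1.7) = 0 → Poles: -0.6, -1.7, -3.1, -3.4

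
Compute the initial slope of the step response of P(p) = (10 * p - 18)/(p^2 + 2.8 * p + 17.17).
IVT: y'(0⁺) = lim_{p→∞} p²·Y(p) = lim_{p→∞} p·P(p).
deg(num) = 1, deg(den) = 2, relative degree = 1, so p·P(p) → (leading num)/(leading den) = 10/1 = 10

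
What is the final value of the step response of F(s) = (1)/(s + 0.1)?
FVT: lim_{t→∞} y(t) = lim_{s→0} s*Y(s) where Y(s) = F(s)/s.
= lim_{s→0} F(s) = F(0) = num(0)/den(0) = 1/0.1 = 10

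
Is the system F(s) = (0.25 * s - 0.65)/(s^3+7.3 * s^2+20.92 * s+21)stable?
Denominator: s^3 + 7.3*s^2 + 20.92*s + 21 = (s + 2.1)(s^2 + 5.2*s + 10). Poles: -2.1, -2.6 + 1.8j, -2.6 - 1.8j. All Re(p)<0: Yes (stable)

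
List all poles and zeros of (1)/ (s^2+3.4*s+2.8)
Set denominator = 0: s^2 + 3.4*s + 2.8 = (s + 1.4)(s + 2) = 0 → Poles: -1.4, -2
Numerator is a nonzero constant (1) → Zeros: none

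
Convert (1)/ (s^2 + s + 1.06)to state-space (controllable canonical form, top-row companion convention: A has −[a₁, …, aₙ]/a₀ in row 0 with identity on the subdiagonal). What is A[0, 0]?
Reachable canonical form for den = s^2 + s + 1.06: top row of A = -[a₁,a₂,...,aₙ]/a₀, ones on the subdiagonal, zeros elsewhere.
A = [[-1, -1.06], [1, 0]].
A[0,0] = -1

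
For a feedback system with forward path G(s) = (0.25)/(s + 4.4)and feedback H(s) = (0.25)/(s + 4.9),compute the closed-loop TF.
Closed-loop T = G/(1+GH).
Numerator: G_num * H_den = 0.25*s + 1.225.
Denominator: G_den * H_den + G_num * H_num = (s^2 + 9.3*s + 21.56) + (0.0625) = s^2 + 9.3*s + 21.6225.
T(s) = (0.25*s + 1.225)/(s^2 + 9.3*s + 21.6225)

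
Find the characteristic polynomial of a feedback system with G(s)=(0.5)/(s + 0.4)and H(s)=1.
Characteristic poly = G_den * H_den + G_num * H_num = (s + 0.4) + (0.5) = s + 0.9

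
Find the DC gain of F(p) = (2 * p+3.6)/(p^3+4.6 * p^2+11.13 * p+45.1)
DC gain = F(0) = num(0)/den(0) = 3.6/45.1 = 0.07982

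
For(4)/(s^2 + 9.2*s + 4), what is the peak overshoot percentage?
Standard form: ωn²/(s²+2ζωn·s+ωn²) → ωn = 2, ζ = 2.3.
ζ ≥ 1, so the response is non-oscillatory: peak overshoot = 0%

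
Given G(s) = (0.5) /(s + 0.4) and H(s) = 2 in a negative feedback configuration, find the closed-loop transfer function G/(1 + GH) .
Closed-loop T = G/(1+GH).
Numerator: G_num * H_den = 0.5.
Denominator: G_den * H_den + G_num * H_num = (s + 0.4) + (1) = s + 1.4.
T(s) = (0.5)/(s + 1.4)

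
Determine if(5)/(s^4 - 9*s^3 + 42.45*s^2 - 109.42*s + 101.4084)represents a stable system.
Denominator: s^4 - 9*s^3 + 42.45*s^2 - 109.42*s + 101.4084 = (s - 1.8)(s - 3.4)(s^2 - 3.8*s + 16.57). Poles: 1.8, 1.9 + 3.6j, 1.9 - 3.6j, 3.4. All Re(p)<0: No (unstable)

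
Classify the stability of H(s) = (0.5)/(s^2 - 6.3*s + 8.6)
Denominator: s^2 - 6.3*s + 8.6 = (s - 2)(s - 4.3). Poles: 2, 4.3. Unstable (2 pole(s) in RHP)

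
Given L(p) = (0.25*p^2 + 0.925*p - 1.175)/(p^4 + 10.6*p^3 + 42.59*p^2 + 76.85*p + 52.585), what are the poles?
Set denominator = 0: p^4 + 10.6*p^3 + 42.59*p^2 + 76.85*p + 52.585 = (p^2 + 5.6*p + 8.09)(p^2 + 5*p + 6.5) = 0 → Poles: -2.5 + 0.5j, -2.5 - 0.5j, -2.8 + 0.5j, -2.8 - 0.5j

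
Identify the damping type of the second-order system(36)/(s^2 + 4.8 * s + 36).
Standard form: ωn²/(s²+2ζωn·s+ωn²) gives ωn=6, ζ=0.4.
Underdamped (ζ = 0.4 < 1)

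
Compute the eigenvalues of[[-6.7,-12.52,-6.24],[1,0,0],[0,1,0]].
Eigenvalues solve det(λI - A) = 0.
Characteristic polynomial: λ^3 + 6.7*λ^2 + 12.52*λ + 6.24 = 0.
Factor: (λ + 2)(λ + 0.8)(λ + 3.9) = 0.
Roots: -0.8, -2, -3.9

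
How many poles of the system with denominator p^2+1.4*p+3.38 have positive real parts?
Poles: -0.7 + 1.7j, -0.7 - 1.7j. RHP poles (Re>0): 0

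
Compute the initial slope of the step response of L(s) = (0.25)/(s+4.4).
IVT: y'(0⁺) = lim_{s→∞} s²·Y(s) = lim_{s→∞} s·L(s).
deg(num) = 0, deg(den) = 1, relative degree = 1, so s·L(s) → (leading num)/(leading den) = 0.25/1 = 0.25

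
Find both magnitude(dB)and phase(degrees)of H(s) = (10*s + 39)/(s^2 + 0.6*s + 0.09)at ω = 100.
Substitute s = j*100: H(j100) = -0.00329991 - 0.100021j.
|H| = 20*log₁₀(sqrt(Re²+Im²)) = -19.99 dB.
∠H = atan2(Im, Re) = -91.89°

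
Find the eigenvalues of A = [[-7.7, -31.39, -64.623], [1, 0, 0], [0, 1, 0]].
Eigenvalues solve det(λI - A) = 0.
Characteristic polynomial: λ^3 + 7.7*λ^2 + 31.39*λ + 64.623 = 0.
Factor: (λ + 3.9)(λ^2 + 3.8*λ + 16.57) = 0.
Roots: -1.9 + 3.6j, -1.9 - 3.6j, -3.9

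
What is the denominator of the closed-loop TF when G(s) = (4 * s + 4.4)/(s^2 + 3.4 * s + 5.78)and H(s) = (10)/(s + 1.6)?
Characteristic poly = G_den * H_den + G_num * H_num = (s^3 + 5*s^2 + 11.22*s + 9.248) + (40*s + 44) = s^3 + 5*s^2 + 51.22*s + 53.248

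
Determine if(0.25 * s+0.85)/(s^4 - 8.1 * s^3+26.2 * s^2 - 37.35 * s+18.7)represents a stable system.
Denominator: s^4 - 8.1*s^3 + 26.2*s^2 - 37.35*s + 18.7 = (s - 1.1)(s - 2)(s^2 - 5*s + 8.5). Poles: 1.1, 2, 2.5 + 1.5j, 2.5 - 1.5j. All Re(p)<0: No (unstable)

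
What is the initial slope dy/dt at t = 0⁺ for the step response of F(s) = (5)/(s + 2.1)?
IVT: y'(0⁺) = lim_{s→∞} s²·Y(s) = lim_{s→∞} s·F(s).
deg(num) = 0, deg(den) = 1, relative degree = 1, so s·F(s) → (leading num)/(leading den) = 5/1 = 5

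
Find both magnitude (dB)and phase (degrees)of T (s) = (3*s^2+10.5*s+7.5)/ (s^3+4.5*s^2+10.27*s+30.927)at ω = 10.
Substitute s = j*10: T(j10) = 0.0289185 - 0.312472j.
|T| = 20*log₁₀(sqrt(Re²+Im²)) = -10.07 dB.
∠T = atan2(Im, Re) = -84.71°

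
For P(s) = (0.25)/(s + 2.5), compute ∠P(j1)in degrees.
Substitute s = j*1: P(j1) = 0.0862069 - 0.0344828j.
∠P(j1) = atan2(Im, Re) = atan2(-0.0344828, 0.0862069) = -21.80°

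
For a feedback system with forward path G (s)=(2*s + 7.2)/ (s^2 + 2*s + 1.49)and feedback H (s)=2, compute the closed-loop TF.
Closed-loop T = G/(1+GH).
Numerator: G_num * H_den = 2*s + 7.2.
Denominator: G_den * H_den + G_num * H_num = (s^2 + 2*s + 1.49) + (4*s + 14.4) = s^2 + 6*s + 15.89.
T(s) = (2*s + 7.2)/(s^2 + 6*s + 15.89)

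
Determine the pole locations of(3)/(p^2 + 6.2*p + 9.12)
Set denominator = 0: p^2 + 6.2*p + 9.12 = (p + 3.8)(p + 2.4) = 0 → Poles: -2.4, -3.8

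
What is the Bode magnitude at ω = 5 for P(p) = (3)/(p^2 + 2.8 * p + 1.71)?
Substitute p = j*5: P(j5) = -0.0946204 - 0.0568779j.
|P(j5)| = sqrt(Re² + Im²) = 0.1104.
20*log₁₀(0.1104) = -19.14 dB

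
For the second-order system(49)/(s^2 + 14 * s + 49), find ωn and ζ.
Standard form: ωn²/(s²+2ζωn·s+ωn²).
const=49=ωn² → ωn=7, s coeff=14=2ζωn → ζ=1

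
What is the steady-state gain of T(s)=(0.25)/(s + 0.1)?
DC gain = T(0) = num(0)/den(0) = 0.25/0.1 = 2.5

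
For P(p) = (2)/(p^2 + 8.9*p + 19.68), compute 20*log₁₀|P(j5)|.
Substitute p = j*5: P(j5) = -0.00529735 - 0.0443105j.
|P(j5)| = sqrt(Re² + Im²) = 0.04463.
20*log₁₀(0.04463) = -27.01 dB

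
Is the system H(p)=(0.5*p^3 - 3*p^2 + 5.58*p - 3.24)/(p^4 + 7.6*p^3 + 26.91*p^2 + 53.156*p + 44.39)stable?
Denominator: p^4 + 7.6*p^3 + 26.91*p^2 + 53.156*p + 44.39 = (p + 2.5)(p + 2.3)(p^2 + 2.8*p + 7.72). Poles: -1.4 + 2.4j, -1.4 - 2.4j, -2.3, -2.5. All Re(p)<0: Yes (stable)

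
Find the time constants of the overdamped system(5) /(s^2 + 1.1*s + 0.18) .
Overdamped: real poles at -0.9, -0.2. τ = -1/pole → τ₁ = 1.111, τ₂ = 5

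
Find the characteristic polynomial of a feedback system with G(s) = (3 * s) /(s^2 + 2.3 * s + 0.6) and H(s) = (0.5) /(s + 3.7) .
Characteristic poly = G_den * H_den + G_num * H_num = (s^3 + 6*s^2 + 9.11*s + 2.22) + (1.5*s) = s^3 + 6*s^2 + 10.61*s + 2.22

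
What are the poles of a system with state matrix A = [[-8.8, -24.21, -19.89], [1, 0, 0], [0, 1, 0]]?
Eigenvalues solve det(λI - A) = 0.
Characteristic polynomial: λ^3 + 8.8*λ^2 + 24.21*λ + 19.89 = 0.
Factor: (λ + 3.9)(λ + 1.5)(λ + 3.4) = 0.
Roots: -1.5, -3.4, -3.9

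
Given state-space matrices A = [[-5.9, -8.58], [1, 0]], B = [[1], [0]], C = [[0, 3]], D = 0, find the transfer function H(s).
H(s) = C(sI - A)⁻¹B + D.
Characteristic polynomial det(sI - A) = s^2 + 5.9*s + 8.58.
Numerator from C·adj(sI-A)·B + D·det(sI-A) = 3.
H(s) = (3)/(s^2 + 5.9*s + 8.58)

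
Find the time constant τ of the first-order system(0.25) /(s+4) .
First-order system: τ = -1/pole. Pole = -4. τ = -1/(-4) = 0.25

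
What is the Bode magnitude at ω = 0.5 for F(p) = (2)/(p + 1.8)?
Substitute p = j*0.5: F(j0.5) = 1.03152 - 0.286533j.
|F(j0.5)| = sqrt(Re² + Im²) = 1.071.
20*log₁₀(1.071) = 0.59 dB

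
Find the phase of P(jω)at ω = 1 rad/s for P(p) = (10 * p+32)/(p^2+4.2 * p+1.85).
Substitute p = j*1: P(j1) = 3.76855 - 6.85636j.
∠P(j1) = atan2(Im, Re) = atan2(-6.85636, 3.76855) = -61.20°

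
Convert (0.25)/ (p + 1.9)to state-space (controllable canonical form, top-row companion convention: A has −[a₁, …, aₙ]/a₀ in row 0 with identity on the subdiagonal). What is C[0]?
Reachable canonical form: C = numerator coefficients (right-aligned, zero-padded to length n).
num = 0.25, C = [[0.25]].
C[0] = 0.25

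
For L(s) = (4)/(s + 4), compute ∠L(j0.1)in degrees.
Substitute s = j*0.1: L(j0.1) = 0.999375 - 0.0249844j.
∠L(j0.1) = atan2(Im, Re) = atan2(-0.0249844, 0.999375) = -1.43°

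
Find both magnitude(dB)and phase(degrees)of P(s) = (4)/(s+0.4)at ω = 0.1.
Substitute s = j*0.1: P(j0.1) = 9.41176 - 2.35294j.
|P| = 20*log₁₀(sqrt(Re²+Im²)) = 19.74 dB.
∠P = atan2(Im, Re) = -14.04°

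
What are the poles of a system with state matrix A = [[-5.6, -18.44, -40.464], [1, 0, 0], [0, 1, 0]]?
Eigenvalues solve det(λI - A) = 0.
Characteristic polynomial: λ^3 + 5.6*λ^2 + 18.44*λ + 40.464 = 0.
Factor: (λ + 3.6)(λ^2 + 2*λ + 11.24) = 0.
Roots: -1 + 3.2j, -1 - 3.2j, -3.6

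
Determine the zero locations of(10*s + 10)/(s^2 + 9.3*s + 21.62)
Set numerator = 0: 10*s + 10 = 0 → Zeros: -1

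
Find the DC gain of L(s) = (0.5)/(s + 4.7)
DC gain = L(0) = num(0)/den(0) = 0.5/4.7 = 0.1064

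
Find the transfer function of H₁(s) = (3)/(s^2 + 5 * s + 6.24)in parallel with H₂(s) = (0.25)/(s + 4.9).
Parallel: H = H₁ + H₂ = (n₁·d₂ + n₂·d₁)/(d₁·d₂).
n₁·d₂ = 3*s + 14.7. n₂·d₁ = 0.25*s^2 + 1.25*s + 1.56. Sum = 0.25*s^2 + 4.25*s + 16.26. d₁·d₂ = s^3 + 9.9*s^2 + 30.74*s + 30.576.
H(s) = (0.25*s^2 + 4.25*s + 16.26)/(s^3 + 9.9*s^2 + 30.74*s + 30.576)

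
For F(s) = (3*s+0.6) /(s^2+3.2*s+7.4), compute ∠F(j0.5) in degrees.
Substitute s = j*0.5: F(j0.5) = 0.124622 + 0.181903j.
∠F(j0.5) = atan2(Im, Re) = atan2(0.181903, 0.124622) = 55.58°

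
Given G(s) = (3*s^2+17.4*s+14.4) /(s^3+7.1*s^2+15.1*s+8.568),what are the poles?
Set denominator = 0: s^3 + 7.1*s^2 + 15.1*s + 8.568 = (s + 3.4)(s + 0.9)(s + 2.8) = 0 → Poles: -0.9, -2.8, -3.4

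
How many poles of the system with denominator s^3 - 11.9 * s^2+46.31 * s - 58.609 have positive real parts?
s^3 - 11.9*s^2 + 46.31*s - 58.609 = (s - 2.9)(s - 4.7)(s - 4.3). Poles: 2.9, 4.3, 4.7. RHP poles (Re>0): 3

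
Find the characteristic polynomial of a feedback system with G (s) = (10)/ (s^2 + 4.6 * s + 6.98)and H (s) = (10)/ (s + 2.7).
Characteristic poly = G_den * H_den + G_num * H_num = (s^3 + 7.3*s^2 + 19.4*s + 18.846) + (100) = s^3 + 7.3*s^2 + 19.4*s + 118.846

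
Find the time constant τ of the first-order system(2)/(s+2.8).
First-order system: τ = -1/pole. Pole = -2.8. τ = -1/(-2.8) = 0.3571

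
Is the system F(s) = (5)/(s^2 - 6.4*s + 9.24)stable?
Denominator: s^2 - 6.4*s + 9.24 = (s - 4.2)(s - 2.2). Poles: 2.2, 4.2. All Re(p)<0: No (unstable)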